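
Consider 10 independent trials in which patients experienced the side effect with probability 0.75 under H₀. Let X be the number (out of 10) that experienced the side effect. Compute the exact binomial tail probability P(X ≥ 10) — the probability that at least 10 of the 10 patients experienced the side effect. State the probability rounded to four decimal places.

P = 0.0563

X is binomial with n = 10 and p = 0.75.
P(X ≥ 10) = C(10,10)·0.75^10·0.25^0.
= 0.056314 = 0.0563.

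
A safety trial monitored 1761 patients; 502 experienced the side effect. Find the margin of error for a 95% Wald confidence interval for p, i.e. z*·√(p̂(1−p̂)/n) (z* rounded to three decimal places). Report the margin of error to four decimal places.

ME = 0.0211

With x = 502 successes in n = 1761, p̂ = 0.28507.
SE(p̂) = √(0.28507·0.71493/1761) = 0.010758.
z* = 1.960 at the 95% level.
Margin of error = z*·SE = 1.960 × 0.010758 = 0.0211.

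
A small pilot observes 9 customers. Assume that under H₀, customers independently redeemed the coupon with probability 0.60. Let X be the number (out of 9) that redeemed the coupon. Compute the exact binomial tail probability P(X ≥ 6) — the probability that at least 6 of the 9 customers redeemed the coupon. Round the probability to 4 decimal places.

X ~ Binomial(n=9, p=0.60).
P(X ≥ 6) = C(9,6)·0.60^6·0.40^3 + C(9,7)·0.60^7·0.40^2 + C(9,8)·0.60^8·0.40^1 + C(9,9)·0.60^9·0.40^0.
= 0.250823 + 0.161243 + 0.060466 + 0.010078 = 0.4826.

P = 0.4826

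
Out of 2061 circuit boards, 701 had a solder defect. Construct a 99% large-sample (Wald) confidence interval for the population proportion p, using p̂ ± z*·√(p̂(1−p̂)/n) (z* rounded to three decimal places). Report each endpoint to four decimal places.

The sample proportion is 701/2061 = 0.34013.
SE(p̂) = √(0.34013·0.65987/2061) = 0.010435.
The 99% critical value is z* = 2.576.
Margin = 2.576·0.010435 = 0.02688.
So the interval runs from 0.3132 to 0.3670.

(0.3132, 0.3670)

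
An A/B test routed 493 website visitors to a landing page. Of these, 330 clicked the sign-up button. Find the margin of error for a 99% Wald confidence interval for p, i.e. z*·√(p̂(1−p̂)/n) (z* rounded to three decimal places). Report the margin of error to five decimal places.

ME = 0.05458

Sample proportion p̂ = 330/493 = 0.66937.
SE = √(p̂(1−p̂)/n) = √(0.221313/493) = 0.021188.
z* = 2.576 at the 99% level.
ME = 2.576·0.021188 = 0.05458.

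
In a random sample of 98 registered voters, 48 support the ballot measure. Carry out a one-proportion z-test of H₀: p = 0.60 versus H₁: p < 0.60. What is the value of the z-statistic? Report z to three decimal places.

Sample proportion p̂ = 48/98 = 0.48980.
Null standard error: √(0.60·0.40/98) = √0.002448980 = 0.049487.
z = (0.48980 − 0.60)/0.049487 = -0.11020/0.049487 = -2.227.

z = -2.227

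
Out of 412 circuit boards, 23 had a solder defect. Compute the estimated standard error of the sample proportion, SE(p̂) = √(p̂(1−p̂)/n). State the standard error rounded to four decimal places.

p̂ = 23/412 = 0.05583.
p̂(1−p̂) = 0.052713.
SE = √(0.052713/412) = √0.000127944 = 0.0113.

SE = 0.0113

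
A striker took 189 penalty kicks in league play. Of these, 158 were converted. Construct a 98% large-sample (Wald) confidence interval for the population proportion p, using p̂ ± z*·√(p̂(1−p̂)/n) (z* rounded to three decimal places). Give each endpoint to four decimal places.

With x = 158 successes in n = 189, p̂ = 0.83598.
SE = √(p̂(1−p̂)/n) = √(0.137118/189) = 0.026935.
z* = 2.326 at the 98% level.
Margin = 2.326·0.026935 = 0.06265.
Interval: 0.83598 ± 0.06265 → (0.7733, 0.8986).

(0.7733, 0.8986)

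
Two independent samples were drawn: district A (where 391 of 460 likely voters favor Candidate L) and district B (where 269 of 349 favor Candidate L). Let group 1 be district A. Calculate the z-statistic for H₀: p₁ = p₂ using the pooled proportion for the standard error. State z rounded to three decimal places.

Sample proportions: p̂₁ = 391/460 = 0.85000 and p̂₂ = 269/349 = 0.77077.
Pooled p̂ = (391+269)/(460+349) = 660/809 = 0.81582.
Pooled SE = √[0.1502565·0.00503924] ≈ 0.027517.
z = 0.07923/0.027517 = 2.879.

z = 2.879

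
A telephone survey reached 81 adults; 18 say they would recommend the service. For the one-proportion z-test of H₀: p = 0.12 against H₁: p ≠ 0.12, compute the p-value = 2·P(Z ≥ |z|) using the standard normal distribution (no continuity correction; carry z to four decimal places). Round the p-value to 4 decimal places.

p̂ = 18/81 = 0.22222.
SE₀ = √(0.12·0.88/81) = 0.036107.
z = (p̂ − p₀)/SE = (18/81 − 0.12)/0.036107 ≈ 2.8311.
From the standard normal, 2·P(Z ≥ |z|) = 0.0046.

p-value = 0.0046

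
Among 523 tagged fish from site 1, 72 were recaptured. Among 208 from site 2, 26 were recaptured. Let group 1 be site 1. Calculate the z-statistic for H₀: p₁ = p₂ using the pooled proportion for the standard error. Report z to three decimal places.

z = 0.454

Sample proportions: p̂₁ = 72/523 = 0.13767 and p̂₂ = 26/208 = 0.12500.
Pooled p̂ = (72+26)/(523+208) = 98/731 = 0.13406.
SE = √[p̂(1−p̂)(1/n₁+1/n₂)] = √[0.13406·0.86594·(1/523+1/208)] ≈ 0.027930.
z = 0.01267/0.027930 = 0.454.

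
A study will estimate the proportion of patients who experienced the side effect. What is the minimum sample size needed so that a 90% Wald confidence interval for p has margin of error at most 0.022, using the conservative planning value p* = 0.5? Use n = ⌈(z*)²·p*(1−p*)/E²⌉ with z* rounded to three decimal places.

z* = 1.645 at the 90% level.
p*(1−p*) = 0.50·0.50 = 0.2500.
Required n before rounding: 2.706025 × 0.2500 / 0.022² = 1397.740.
⌈1397.740⌉ = 1398.

n = 1398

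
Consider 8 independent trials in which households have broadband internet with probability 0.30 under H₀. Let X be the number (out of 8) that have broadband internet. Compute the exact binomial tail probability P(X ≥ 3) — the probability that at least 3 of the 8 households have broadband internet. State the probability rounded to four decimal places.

P = 0.4482

X ~ Binomial(n=8, p=0.30).
P(X ≥ 3) = Σ_{j=3}^{8} C(8,j)·0.30^j·0.70^{8−j}.
= 0.254122 + 0.136137 + 0.046675 + 0.010002 + 0.001225 + 0.000066 = 0.4482.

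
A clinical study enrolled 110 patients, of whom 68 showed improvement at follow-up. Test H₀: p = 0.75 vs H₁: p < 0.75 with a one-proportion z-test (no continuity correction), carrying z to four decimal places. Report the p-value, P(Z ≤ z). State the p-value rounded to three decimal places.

The sample proportion is 68/110 = 0.61818.
Under H₀, SE = √(p₀(1−p₀)/n) = √(0.75·0.25/110) = √0.001704545 = 0.041286.
z = (p̂ − p₀)/SE = (68/110 − 0.75)/0.041286 ≈ -3.1928.
From the standard normal, P(Z ≤ z) = 0.001.

p-value = 0.001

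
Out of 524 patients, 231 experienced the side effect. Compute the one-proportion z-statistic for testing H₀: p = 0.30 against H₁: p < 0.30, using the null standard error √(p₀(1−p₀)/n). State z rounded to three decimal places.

z = 7.035

p̂ = 231/524 = 0.44084.
SE₀ = √(0.30·0.70/524) = 0.020019.
Test statistic: z = 0.14084/0.020019 = 7.035.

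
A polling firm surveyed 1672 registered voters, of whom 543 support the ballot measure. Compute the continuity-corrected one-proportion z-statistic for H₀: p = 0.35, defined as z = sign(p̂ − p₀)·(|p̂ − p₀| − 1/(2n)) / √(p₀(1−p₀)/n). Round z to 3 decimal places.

z = -2.138

p̂ = 543/1672 = 0.32476. p̂ − p₀ = -0.025239.
Continuity correction 1/(2n) = 1/3344 = 0.000299.
Corrected numerator: |-0.025239| − 0.000299 = 0.024940.
Null standard error: √(0.35·0.65/1672) = √0.000136065 = 0.011665.
z = −0.024940/0.011665 = -2.138.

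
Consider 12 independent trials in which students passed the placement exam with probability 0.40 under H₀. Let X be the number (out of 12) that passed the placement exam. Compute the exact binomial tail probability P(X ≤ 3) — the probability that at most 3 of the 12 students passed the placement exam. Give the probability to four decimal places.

P = 0.2253

X ~ Binomial(n=12, p=0.40).
P(X ≤ 3) = C(12,0)·0.40^0·0.60^12 + C(12,1)·0.40^1·0.60^11 + C(12,2)·0.40^2·0.60^10 + C(12,3)·0.40^3·0.60^9.
= 0.002177 + 0.017414 + 0.063852 + 0.141894 = 0.2253.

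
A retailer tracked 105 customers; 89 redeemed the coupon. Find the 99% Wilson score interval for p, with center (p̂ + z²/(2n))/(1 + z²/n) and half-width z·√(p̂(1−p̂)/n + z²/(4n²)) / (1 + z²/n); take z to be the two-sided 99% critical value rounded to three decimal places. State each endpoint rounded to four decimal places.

Here p̂ = 89/105 = 0.84762 and z = 2.576 (z² = 6.635776).
Denominator 1 + z²/n = 1 + 6.635776/105 = 1.063198.
Adjusted center: (0.84762 + z²/(2n))/1.063198 = 0.82696.
Radicand: p̂(1−p̂)/n + z²/(4n²) = 0.001230105 + 0.000150471 = 0.001380576.
Half-width = z·√(radicand)/denom = 2.576·0.037156/1.063198 = 0.09002.
CI: 0.82696 ± 0.09002 = (0.7369, 0.9170).

(0.7369, 0.9170)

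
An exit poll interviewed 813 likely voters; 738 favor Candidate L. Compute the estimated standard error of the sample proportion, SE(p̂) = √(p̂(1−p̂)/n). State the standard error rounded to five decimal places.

Sample proportion p̂ = 738/813 = 0.90775.
p̂(1−p̂) = 0.90775·0.09225 = 0.083740.
Dividing by n and taking the root: √0.000103001 = 0.01015.

SE = 0.01015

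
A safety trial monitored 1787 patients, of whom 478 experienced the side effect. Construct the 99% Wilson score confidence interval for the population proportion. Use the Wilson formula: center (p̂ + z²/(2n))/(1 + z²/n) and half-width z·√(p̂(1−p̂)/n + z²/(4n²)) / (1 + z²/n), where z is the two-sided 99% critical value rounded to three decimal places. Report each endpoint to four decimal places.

p̂ = 478/1787 = 0.26749; z = 2.576, so z² = 6.635776.
Denominator 1 + z²/n = 1 + 6.635776/1787 = 1.003713.
Center = (0.26749 + 0.001857)/1.003713 = 0.26835.
Radicand: p̂(1−p̂)/n + z²/(4n²) = 0.000109646 + 0.000000519 = 0.000110165.
Half-width = z·√(radicand)/denom = 2.576·0.010496/1.003713 = 0.02694.
So the interval runs from 0.2414 to 0.2953.

(0.2414, 0.2953)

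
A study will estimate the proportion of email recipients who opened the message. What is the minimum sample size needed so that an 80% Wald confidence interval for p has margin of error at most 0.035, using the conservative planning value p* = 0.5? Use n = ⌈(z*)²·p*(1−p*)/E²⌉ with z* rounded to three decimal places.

n = 336

z* = 1.282 at the 80% level.
p*(1−p*) = 0.2500.
Required n before rounding: 1.643524 × 0.2500 / 0.035² = 335.413.
Rounding up, n = 336.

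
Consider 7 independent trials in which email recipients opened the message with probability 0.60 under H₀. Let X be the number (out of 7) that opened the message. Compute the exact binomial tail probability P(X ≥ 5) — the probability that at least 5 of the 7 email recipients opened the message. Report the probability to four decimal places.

X is binomial with n = 7 and p = 0.60.
P(X ≥ 5) = C(7,5)·0.60^5·0.40^2 + C(7,6)·0.60^6·0.40^1 + C(7,7)·0.60^7·0.40^0.
= 0.261274 + 0.130637 + 0.027994 = 0.4199.

P = 0.4199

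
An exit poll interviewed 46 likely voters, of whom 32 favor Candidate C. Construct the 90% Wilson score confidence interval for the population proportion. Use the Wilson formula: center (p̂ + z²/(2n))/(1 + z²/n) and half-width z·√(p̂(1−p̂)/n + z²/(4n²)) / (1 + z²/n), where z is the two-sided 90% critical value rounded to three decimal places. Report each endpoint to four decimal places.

(0.5758, 0.7938)

Here p̂ = 32/46 = 0.69565 and z = 1.645 (z² = 2.706025).
1 + z²/n = 1.058827.
Adjusted center: (0.69565 + z²/(2n))/1.058827 = 0.68478.
Radicand: p̂(1−p̂)/n + z²/(4n²) = 0.004602614 + 0.000319710 = 0.004922324.
Half-width = 1.645·√0.004922324/1.058827 = 0.10900.
CI: 0.68478 ± 0.10900 = (0.5758, 0.7938).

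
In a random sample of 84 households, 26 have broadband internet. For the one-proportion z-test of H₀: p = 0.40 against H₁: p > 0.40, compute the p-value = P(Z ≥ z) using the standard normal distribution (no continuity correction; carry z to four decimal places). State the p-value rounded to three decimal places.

p-value = 0.955

The sample proportion is 26/84 = 0.30952.
Under H₀, SE = √(p₀(1−p₀)/n) = √(0.40·0.60/84) = √0.002857143 = 0.053452.
z = (p̂ − p₀)/SE = (26/84 − 0.40)/0.053452 ≈ -1.6927.
p-value = P(Z ≥ z) with z = -1.6927 → 0.955.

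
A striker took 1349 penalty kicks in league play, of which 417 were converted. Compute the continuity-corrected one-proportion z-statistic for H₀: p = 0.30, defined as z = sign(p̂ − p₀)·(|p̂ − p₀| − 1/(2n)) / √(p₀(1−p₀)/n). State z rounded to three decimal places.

z = 0.701

The sample proportion is 417/1349 = 0.30912. p̂ − p₀ = 0.009118.
1/(2n) = 0.000371.
Corrected numerator: |0.009118| − 0.000371 = 0.008747.
Null standard error: √(0.30·0.70/1349) = √0.000155671 = 0.012477.
z = (+)0.008747/0.012477 = 0.701.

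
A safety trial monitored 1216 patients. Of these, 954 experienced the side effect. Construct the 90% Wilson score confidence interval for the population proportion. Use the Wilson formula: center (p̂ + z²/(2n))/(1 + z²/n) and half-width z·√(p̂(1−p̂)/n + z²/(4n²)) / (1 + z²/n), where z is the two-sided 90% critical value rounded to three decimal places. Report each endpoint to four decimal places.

(0.7645, 0.8033)

Here p̂ = 954/1216 = 0.78454 and z = 1.645 (z² = 2.706025).
Denominator 1 + z²/n = 1 + 2.706025/1216 = 1.002225.
Adjusted center: (0.78454 + z²/(2n))/1.002225 = 0.78391.
Radicand: p̂(1−p̂)/n + z²/(4n²) = 0.000139011 + 0.000000458 = 0.000139469.
Half-width = z·√(radicand)/denom = 1.645·0.011810/1.002225 = 0.01938.
Interval: 0.78391 ± 0.01938 → (0.7645, 0.8033).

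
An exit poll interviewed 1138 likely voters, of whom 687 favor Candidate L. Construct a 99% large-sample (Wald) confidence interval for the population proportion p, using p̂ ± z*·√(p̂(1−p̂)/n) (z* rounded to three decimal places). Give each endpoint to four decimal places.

The sample proportion is 687/1138 = 0.60369.
SE = √(p̂(1−p̂)/n) = √(0.239248/1138) = 0.014500.
For 99% confidence, z* = 2.576.
Margin of error: 2.576 × 0.014500 = 0.03735.
CI: 0.60369 ± 0.03735 = (0.5663, 0.6410).

(0.5663, 0.6410)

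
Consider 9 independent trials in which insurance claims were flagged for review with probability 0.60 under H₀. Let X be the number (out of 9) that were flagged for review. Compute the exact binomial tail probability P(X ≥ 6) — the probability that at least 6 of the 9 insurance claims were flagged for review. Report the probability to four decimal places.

X ~ Binomial(n=9, p=0.60).
P(X ≥ 6) = C(9,6)·0.60^6·0.40^3 + C(9,7)·0.60^7·0.40^2 + C(9,8)·0.60^8·0.40^1 + C(9,9)·0.60^9·0.40^0.
= 0.250823 + 0.161243 + 0.060466 + 0.010078 = 0.4826.

P = 0.4826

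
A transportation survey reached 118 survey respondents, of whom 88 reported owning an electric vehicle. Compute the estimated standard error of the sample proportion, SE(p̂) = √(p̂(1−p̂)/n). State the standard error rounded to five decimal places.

The sample proportion is 88/118 = 0.74576.
p̂(1−p̂) = 0.189602.
SE = √(0.189602/118) = √0.001606797 = 0.04008.

SE = 0.04008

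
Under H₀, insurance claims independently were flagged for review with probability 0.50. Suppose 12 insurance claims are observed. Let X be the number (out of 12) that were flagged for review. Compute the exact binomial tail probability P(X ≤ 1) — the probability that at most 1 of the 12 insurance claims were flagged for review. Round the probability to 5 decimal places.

X ~ Binomial(n=12, p=0.50).
P(X ≤ 1) = C(12,0)·0.50^0·0.50^12 + C(12,1)·0.50^1·0.50^11.
= 0.000244 + 0.002930 = 0.00317.

P = 0.00317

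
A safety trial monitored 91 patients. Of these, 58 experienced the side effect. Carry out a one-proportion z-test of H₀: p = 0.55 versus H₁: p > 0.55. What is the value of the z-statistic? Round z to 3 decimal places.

z = 1.675

Sample proportion p̂ = 58/91 = 0.63736.
Under H₀, SE = √(p₀(1−p₀)/n) = √(0.55·0.45/91) = √0.002719780 = 0.052152.
z = (0.63736 − 0.55)/0.052152 = 0.08736/0.052152 = 1.675.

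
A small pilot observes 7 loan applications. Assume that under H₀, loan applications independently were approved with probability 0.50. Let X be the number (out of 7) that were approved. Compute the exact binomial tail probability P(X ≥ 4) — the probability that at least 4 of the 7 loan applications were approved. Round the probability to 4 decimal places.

P = 0.5000

X ~ Binomial(n=7, p=0.50).
P(X ≥ 4) = C(7,4)·0.50^4·0.50^3 + C(7,5)·0.50^5·0.50^2 + C(7,6)·0.50^6·0.50^1 + C(7,7)·0.50^7·0.50^0.
= 0.273438 + 0.164062 + 0.054688 + 0.007812 = 0.5000.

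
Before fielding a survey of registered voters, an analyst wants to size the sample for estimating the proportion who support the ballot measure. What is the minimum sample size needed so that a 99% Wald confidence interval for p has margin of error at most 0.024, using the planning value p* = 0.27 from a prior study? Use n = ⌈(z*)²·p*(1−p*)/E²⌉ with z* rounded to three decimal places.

z* = 2.576 at the 99% level.
p*(1−p*) = 0.27·0.73 = 0.1971.
(z*)²·p*(1−p*)/E² = 6.635776·0.1971/0.000576 = 2270.680.
Rounding up, n = 2271.

n = 2271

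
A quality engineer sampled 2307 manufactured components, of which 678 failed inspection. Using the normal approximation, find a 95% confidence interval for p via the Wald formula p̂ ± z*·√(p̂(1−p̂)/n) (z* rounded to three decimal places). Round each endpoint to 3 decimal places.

(0.275, 0.312)

The sample proportion is 678/2307 = 0.29389.
SE = √(p̂(1−p̂)/n) = √(0.207518/2307) = 0.009484.
z* = 1.960 at the 95% level.
Margin = 1.960·0.009484 = 0.01859.
Interval: 0.29389 ± 0.01859 → (0.275, 0.312).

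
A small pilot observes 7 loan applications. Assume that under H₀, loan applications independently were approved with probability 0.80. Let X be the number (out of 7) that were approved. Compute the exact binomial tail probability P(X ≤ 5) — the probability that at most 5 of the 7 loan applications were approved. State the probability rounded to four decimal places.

P = 0.4233

X is binomial with n = 7 and p = 0.80.
P(X ≤ 5) = Σ_{j=0}^{5} C(7,j)·0.80^j·0.20^{7−j}.
= 0.000013 + 0.000358 + 0.004301 + 0.028672 + 0.114688 + 0.275251 = 0.4233.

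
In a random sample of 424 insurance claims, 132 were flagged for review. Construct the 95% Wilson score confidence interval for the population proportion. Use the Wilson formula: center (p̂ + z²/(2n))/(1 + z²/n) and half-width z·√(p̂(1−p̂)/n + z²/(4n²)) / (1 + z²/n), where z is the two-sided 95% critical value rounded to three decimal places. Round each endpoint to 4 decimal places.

(0.2691, 0.3569)

Here p̂ = 132/424 = 0.31132 and z = 1.960 (z² = 3.841600).
Denominator 1 + z²/n = 1 + 3.841600/424 = 1.009060.
Adjusted center: (0.31132 + z²/(2n))/1.009060 = 0.31301.
Radicand: p̂(1−p̂)/n + z²/(4n²) = 0.000505661 + 0.000005342 = 0.000511003.
Half-width = z·√(radicand)/denom = 1.960·0.022605/1.009060 = 0.04391.
Interval: 0.31301 ± 0.04391 → (0.2691, 0.3569).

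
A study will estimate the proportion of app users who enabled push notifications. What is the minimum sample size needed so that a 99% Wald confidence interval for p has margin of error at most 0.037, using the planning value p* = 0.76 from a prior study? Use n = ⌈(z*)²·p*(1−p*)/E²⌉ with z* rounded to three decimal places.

z* = 2.576 at the 99% level.
p*(1−p*) = 0.1824.
Required n before rounding: 6.635776 × 0.1824 / 0.037² = 884.124.
Rounding up, n = 885.

n = 885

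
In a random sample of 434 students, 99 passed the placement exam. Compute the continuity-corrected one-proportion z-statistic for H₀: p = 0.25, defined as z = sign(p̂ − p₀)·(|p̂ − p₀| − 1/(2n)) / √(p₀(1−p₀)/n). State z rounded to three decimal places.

With x = 99 successes in n = 434, p̂ = 0.22811. p̂ − p₀ = -0.021889.
Continuity correction 1/(2n) = 1/868 = 0.001152.
Corrected numerator: |-0.021889| − 0.001152 = 0.020737.
SE₀ = √(0.25·0.75/434) = 0.020785.
z = (−)0.020737/0.020785 = -0.998.

z = -0.998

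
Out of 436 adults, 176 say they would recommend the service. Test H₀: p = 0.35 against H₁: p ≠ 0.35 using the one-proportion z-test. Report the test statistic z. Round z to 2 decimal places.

z = 2.35

With x = 176 successes in n = 436, p̂ = 0.40367.
SE₀ = √(0.35·0.65/436) = 0.022843.
z = (p̂ − p₀)/SE = (0.40367 − 0.35)/0.022843 = 2.35.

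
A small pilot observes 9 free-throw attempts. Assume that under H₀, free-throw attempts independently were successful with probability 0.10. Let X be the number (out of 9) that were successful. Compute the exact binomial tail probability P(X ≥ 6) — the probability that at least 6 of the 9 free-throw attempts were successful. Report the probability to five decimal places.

X is binomial with n = 9 and p = 0.10.
P(X ≥ 6) = C(9,6)·0.10^6·0.90^3 + C(9,7)·0.10^7·0.90^2 + C(9,8)·0.10^8·0.90^1 + C(9,9)·0.10^9·0.90^0.
= 0.000061 + 0.000003 + 0.000000 + 0.000000 = 0.00006.

P = 0.00006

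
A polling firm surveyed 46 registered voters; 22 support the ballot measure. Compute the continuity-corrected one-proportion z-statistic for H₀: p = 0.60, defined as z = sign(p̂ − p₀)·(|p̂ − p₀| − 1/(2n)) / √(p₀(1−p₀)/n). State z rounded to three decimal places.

z = -1.535

The sample proportion is 22/46 = 0.47826. p̂ − p₀ = -0.121739.
Continuity correction 1/(2n) = 1/92 = 0.010870.
Corrected numerator: |-0.121739| − 0.010870 = 0.110869.
SE₀ = √(0.60·0.40/46) = 0.072232.
z = (−)0.110869/0.072232 = -1.535.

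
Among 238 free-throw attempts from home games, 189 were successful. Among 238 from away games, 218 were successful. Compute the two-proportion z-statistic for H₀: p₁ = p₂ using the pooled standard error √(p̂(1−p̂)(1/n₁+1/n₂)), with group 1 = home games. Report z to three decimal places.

z = -3.776

p̂₁ = 189/238 = 0.79412, p̂₂ = 218/238 = 0.91597.
Pooling: p̂ = 407/476 = 0.85504.
Pooled SE = √[0.1239452·0.00840336] ≈ 0.032273.
z = -0.12185/0.032273 = -3.776.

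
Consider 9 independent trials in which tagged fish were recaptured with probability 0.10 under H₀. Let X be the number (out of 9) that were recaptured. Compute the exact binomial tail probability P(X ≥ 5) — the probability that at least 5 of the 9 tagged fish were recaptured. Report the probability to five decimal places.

X is binomial with n = 9 and p = 0.10.
P(X ≥ 5) = Σ_{j=5}^{9} C(9,j)·0.10^j·0.90^{9−j}.
= 0.000827 + 0.000061 + 0.000003 + 0.000000 + 0.000000 = 0.00089.

P = 0.00089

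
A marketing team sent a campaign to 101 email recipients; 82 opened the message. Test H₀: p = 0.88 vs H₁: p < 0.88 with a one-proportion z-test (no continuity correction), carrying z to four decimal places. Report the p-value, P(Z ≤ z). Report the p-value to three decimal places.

The sample proportion is 82/101 = 0.81188.
SE₀ = √(0.88·0.12/101) = 0.032335.
Test statistic (full precision, shown to 4 dp): z = (82/101 − 0.88)/SE₀ ≈ -2.1067.
p-value = P(Z ≤ z) with z = -2.1067 → 0.018.

p-value = 0.018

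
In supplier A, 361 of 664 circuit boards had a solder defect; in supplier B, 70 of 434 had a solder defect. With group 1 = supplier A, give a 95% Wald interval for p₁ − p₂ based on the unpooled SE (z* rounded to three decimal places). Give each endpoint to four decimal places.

p̂₁ = 361/664 = 0.54367, p̂₂ = 70/434 = 0.16129; p̂₁ − p̂₂ = 0.38238.
SE = √(0.000373633 + 0.000311695) = √0.000685328 = 0.026179.
z* = 1.960 at the 95% level. Margin = 1.960·0.026179 = 0.05131.
So the interval runs from 0.3311 to 0.4337.

(0.3311, 0.4337)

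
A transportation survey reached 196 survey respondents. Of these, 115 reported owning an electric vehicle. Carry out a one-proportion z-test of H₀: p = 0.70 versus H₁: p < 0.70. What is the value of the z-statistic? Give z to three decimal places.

The sample proportion is 115/196 = 0.58673.
Under H₀, SE = √(p₀(1−p₀)/n) = √(0.70·0.30/196) = √0.001071429 = 0.032733.
Test statistic: z = -0.11327/0.032733 = -3.460.

z = -3.460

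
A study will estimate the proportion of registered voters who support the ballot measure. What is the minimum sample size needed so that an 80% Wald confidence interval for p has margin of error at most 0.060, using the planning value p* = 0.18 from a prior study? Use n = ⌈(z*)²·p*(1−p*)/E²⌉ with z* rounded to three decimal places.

For 80% confidence, z* = 1.282.
p*(1−p*) = 0.18·0.82 = 0.1476.
Required n before rounding: 1.643524 × 0.1476 / 0.060² = 67.384.
⌈67.384⌉ = 68.

n = 68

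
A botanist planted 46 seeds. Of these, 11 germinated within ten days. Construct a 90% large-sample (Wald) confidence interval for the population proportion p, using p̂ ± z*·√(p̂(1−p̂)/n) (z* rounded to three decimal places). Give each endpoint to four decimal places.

(0.1357, 0.3426)

Sample proportion p̂ = 11/46 = 0.23913.
SE(p̂) = √(0.23913·0.76087/46) = 0.062892.
z* = 1.645 at the 90% level.
Margin of error: 1.645 × 0.062892 = 0.10346.
CI: 0.23913 ± 0.10346 = (0.1357, 0.3426).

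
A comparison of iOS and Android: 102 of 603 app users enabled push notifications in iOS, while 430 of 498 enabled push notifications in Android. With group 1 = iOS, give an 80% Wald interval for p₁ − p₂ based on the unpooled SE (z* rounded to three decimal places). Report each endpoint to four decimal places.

p̂₁ = 102/603 = 0.16915, p̂₂ = 430/498 = 0.86345; p̂₁ − p̂₂ = -0.69430.
Unpooled SE = √(p̂₁(1−p̂₁)/n₁ + p̂₂(1−p̂₂)/n₂) = √(0.000233070 + 0.000236750) = 0.021675.
For 80% confidence, z* = 1.282. Margin = 1.282·0.021675 = 0.02779.
CI: -0.69430 ± 0.02779 = (-0.7221, -0.6665).

(-0.7221, -0.6665)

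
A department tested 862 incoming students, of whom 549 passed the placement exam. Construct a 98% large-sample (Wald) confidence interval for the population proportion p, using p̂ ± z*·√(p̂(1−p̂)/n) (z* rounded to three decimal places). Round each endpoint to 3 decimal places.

(0.599, 0.675)

With x = 549 successes in n = 862, p̂ = 0.63689.
SE(p̂) = √(0.63689·0.36311/862) = 0.016379.
For 98% confidence, z* = 2.326.
Margin of error: 2.326 × 0.016379 = 0.03810.
Interval: 0.63689 ± 0.03810 → (0.599, 0.675).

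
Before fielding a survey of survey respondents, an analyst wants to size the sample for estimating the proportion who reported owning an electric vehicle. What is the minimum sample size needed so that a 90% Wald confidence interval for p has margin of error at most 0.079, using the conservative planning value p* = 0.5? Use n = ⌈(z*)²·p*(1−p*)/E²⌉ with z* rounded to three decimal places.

n = 109

z* = 1.645 at the 90% level.
p*(1−p*) = 0.2500.
(z*)²·p*(1−p*)/E² = 2.706025·0.2500/0.006241 = 108.397.
Rounding up, n = 109.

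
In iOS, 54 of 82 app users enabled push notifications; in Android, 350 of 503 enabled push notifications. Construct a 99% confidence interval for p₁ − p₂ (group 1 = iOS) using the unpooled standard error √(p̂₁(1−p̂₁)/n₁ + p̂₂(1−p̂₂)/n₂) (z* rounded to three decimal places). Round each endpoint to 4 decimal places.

p̂₁ = 0.65854, p̂₂ = 0.69583, so the observed difference is -0.03729.
SE = √(0.002742270 + 0.000420780) = √0.003163050 = 0.056241.
For 99% confidence, z* = 2.576. Margin of error = 0.14488.
CI: -0.03729 ± 0.14488 = (-0.1822, 0.1076).

(-0.1822, 0.1076)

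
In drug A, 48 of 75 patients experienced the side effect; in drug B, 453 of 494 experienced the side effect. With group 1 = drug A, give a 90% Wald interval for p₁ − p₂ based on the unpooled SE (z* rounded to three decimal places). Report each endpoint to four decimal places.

p̂₁ = 0.64000, p̂₂ = 0.91700, so the observed difference is -0.27700.
Unpooled SE = √(p̂₁(1−p̂₁)/n₁ + p̂₂(1−p̂₂)/n₂) = √(0.003072000 + 0.000154064) = 0.056798.
For 90% confidence, z* = 1.645. Margin of error = 0.09343.
CI: -0.27700 ± 0.09343 = (-0.3704, -0.1836).

(-0.3704, -0.1836)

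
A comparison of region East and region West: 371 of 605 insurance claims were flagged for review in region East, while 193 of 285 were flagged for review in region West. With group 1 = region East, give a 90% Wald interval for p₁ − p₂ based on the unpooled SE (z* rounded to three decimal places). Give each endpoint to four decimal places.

p̂₁ = 0.61322, p̂₂ = 0.67719, so the observed difference is -0.06397.
Unpooled SE = √(p̂₁(1−p̂₁)/n₁ + p̂₂(1−p̂₂)/n₂) = √(0.000392034 + 0.000767027) = 0.034045.
z* = 1.645 at the 90% level. Margin of error = 0.05600.
So the interval runs from -0.1200 to -0.0080.

(-0.1200, -0.0080)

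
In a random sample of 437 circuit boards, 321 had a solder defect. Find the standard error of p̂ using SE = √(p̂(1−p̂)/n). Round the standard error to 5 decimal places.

The sample proportion is 321/437 = 0.73455.
p̂(1−p̂) = 0.194986.
SE = √(0.194986/437) = √0.000446192 = 0.02112.

SE = 0.02112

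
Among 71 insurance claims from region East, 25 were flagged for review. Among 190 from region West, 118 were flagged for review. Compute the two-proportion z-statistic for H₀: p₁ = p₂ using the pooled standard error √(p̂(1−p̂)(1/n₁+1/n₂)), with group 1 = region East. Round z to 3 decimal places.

Sample proportions: p̂₁ = 25/71 = 0.35211 and p̂₂ = 118/190 = 0.62105.
Pooled p̂ = (25+118)/(71+190) = 143/261 = 0.54789.
SE = √[p̂(1−p̂)(1/n₁+1/n₂)] = √[0.54789·0.45211·(1/71+1/190)] ≈ 0.069228.
z = -0.26894/0.069228 = -3.885.

z = -3.885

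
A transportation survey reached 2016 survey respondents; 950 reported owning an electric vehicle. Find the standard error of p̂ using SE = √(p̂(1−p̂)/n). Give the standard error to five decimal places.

The sample proportion is 950/2016 = 0.47123.
p̂(1−p̂) = 0.47123·0.52877 = 0.249172.
Dividing by n and taking the root: √0.000123597 = 0.01112.

SE = 0.01112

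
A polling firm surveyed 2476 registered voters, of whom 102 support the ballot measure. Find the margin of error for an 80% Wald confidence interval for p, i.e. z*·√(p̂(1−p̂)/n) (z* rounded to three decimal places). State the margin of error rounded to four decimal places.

ME = 0.0051

With x = 102 successes in n = 2476, p̂ = 0.04120.
SE = √(p̂(1−p̂)/n) = √(0.039498/2476) = 0.003994.
z* = 1.282 at the 80% level.
Margin of error = z*·SE = 1.282 × 0.003994 = 0.0051.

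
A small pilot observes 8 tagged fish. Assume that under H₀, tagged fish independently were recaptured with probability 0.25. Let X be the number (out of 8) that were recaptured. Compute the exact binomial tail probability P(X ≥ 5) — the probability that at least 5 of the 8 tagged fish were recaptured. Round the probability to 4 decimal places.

P = 0.0273

X is binomial with n = 8 and p = 0.25.
P(X ≥ 5) = C(8,5)·0.25^5·0.75^3 + C(8,6)·0.25^6·0.75^2 + C(8,7)·0.25^7·0.75^1 + C(8,8)·0.25^8·0.75^0.
= 0.023071 + 0.003845 + 0.000366 + 0.000015 = 0.0273.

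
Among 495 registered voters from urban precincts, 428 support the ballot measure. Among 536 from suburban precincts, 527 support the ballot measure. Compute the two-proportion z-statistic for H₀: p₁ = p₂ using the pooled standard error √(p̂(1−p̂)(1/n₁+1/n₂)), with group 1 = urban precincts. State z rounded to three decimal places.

Sample proportions: p̂₁ = 428/495 = 0.86465 and p̂₂ = 527/536 = 0.98321.
Pooling: p̂ = 955/1031 = 0.92629.
Pooled SE = √[0.0682810·0.00388587] ≈ 0.016289.
z = -0.11856/0.016289 = -7.279.

z = -7.279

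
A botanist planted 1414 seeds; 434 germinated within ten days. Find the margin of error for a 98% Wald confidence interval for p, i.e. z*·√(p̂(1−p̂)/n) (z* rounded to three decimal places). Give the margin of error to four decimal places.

The sample proportion is 434/1414 = 0.30693.
SE(p̂) = √(0.30693·0.69307/1414) = 0.012265.
The 98% critical value is z* = 2.326.
Margin of error = z*·SE = 2.326 × 0.012265 = 0.0285.

ME = 0.0285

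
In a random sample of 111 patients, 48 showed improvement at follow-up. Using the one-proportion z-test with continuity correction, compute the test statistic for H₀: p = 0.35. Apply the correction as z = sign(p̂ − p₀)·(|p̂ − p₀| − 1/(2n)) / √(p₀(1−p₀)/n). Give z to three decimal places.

p̂ = 48/111 = 0.43243. p̂ − p₀ = 0.082432.
Continuity correction 1/(2n) = 1/222 = 0.004505.
Corrected numerator: |0.082432| − 0.004505 = 0.077927.
Under H₀, SE = √(p₀(1−p₀)/n) = √(0.35·0.65/111) = √0.002049550 = 0.045272.
z = +0.077927/0.045272 = 1.721.

z = 1.721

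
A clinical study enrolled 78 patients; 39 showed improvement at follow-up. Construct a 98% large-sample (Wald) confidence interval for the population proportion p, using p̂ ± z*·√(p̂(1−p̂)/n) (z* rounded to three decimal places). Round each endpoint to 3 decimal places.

p̂ = 39/78 = 0.50000.
Standard error of p̂: √(0.250000/78) = √0.003205128 = 0.056614.
z* = 2.326 at the 98% level.
Margin = 2.326·0.056614 = 0.13168.
Interval: 0.50000 ± 0.13168 → (0.368, 0.632).

(0.368, 0.632)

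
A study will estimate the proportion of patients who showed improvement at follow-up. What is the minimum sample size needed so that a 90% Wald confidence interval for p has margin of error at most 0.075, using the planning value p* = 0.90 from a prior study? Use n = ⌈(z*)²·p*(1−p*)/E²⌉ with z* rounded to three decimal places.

n = 44

z* = 1.645 at the 90% level.
p*(1−p*) = 0.0900.
(z*)²·p*(1−p*)/E² = 2.706025·0.0900/0.005625 = 43.296.
Rounding up, n = 44.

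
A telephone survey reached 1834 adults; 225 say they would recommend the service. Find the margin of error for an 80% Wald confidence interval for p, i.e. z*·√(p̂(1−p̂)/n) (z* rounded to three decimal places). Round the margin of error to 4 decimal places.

With x = 225 successes in n = 1834, p̂ = 0.12268.
SE = √(p̂(1−p̂)/n) = √(0.107632/1834) = 0.007661.
z* = 1.282 at the 80% level.
So ME = 0.0098.

ME = 0.0098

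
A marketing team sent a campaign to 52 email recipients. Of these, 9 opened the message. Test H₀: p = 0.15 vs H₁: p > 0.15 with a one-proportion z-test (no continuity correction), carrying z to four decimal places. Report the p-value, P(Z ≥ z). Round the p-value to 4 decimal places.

p-value = 0.3206

p̂ = 9/52 = 0.17308.
Under H₀, SE = √(p₀(1−p₀)/n) = √(0.15·0.85/52) = √0.002451923 = 0.049517.
z = (p̂ − p₀)/SE = (9/52 − 0.15)/0.049517 ≈ 0.4660.
p-value = P(Z ≥ z) with z = 0.4660 → 0.3206.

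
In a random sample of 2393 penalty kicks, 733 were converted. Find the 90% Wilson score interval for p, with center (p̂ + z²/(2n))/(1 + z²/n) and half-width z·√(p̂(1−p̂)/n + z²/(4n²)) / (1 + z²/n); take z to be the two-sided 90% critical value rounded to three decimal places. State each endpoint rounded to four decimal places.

Here p̂ = 733/2393 = 0.30631 and z = 1.645 (z² = 2.706025).
1 + z²/n = 1.001131.
Adjusted center: (0.30631 + z²/(2n))/1.001131 = 0.30653.
Radicand: p̂(1−p̂)/n + z²/(4n²) = 0.000088794 + 0.000000118 = 0.000088912.
Half-width = z·√(radicand)/denom = 1.645·0.009429/1.001131 = 0.01549.
So the interval runs from 0.2910 to 0.3220.

(0.2910, 0.3220)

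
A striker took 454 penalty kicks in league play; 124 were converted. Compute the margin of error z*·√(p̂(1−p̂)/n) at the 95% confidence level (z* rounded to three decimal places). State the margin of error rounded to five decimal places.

With x = 124 successes in n = 454, p̂ = 0.27313.
SE = √(p̂(1−p̂)/n) = √(0.198529/454) = 0.020911.
For 95% confidence, z* = 1.960.
Margin of error = z*·SE = 1.960 × 0.020911 = 0.04099.

ME = 0.04099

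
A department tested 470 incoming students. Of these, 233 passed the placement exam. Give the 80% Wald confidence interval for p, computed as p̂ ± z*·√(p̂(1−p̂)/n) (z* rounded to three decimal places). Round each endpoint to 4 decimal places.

The sample proportion is 233/470 = 0.49574.
Standard error of p̂: √(0.249982/470) = √0.000531876 = 0.023062.
The 80% critical value is z* = 1.282.
Margin of error: 1.282 × 0.023062 = 0.02957.
So the interval runs from 0.4662 to 0.5253.

(0.4662, 0.5253)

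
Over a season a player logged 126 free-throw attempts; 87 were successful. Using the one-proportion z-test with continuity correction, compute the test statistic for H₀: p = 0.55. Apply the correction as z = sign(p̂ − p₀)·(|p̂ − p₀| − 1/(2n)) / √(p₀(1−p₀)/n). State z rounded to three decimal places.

z = 3.080

Sample proportion p̂ = 87/126 = 0.69048. p̂ − p₀ = 0.140476.
Continuity correction 1/(2n) = 1/252 = 0.003968.
Corrected numerator: |0.140476| − 0.003968 = 0.136508.
SE₀ = √(0.55·0.45/126) = 0.044320.
z = +0.136508/0.044320 = 3.080.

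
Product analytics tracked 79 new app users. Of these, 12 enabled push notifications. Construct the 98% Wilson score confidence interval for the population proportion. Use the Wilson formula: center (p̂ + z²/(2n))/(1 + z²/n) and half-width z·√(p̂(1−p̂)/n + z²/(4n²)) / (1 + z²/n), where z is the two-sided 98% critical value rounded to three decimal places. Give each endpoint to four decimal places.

p̂ = 12/79 = 0.15190; z = 2.326, so z² = 5.410276.
1 + z²/n = 1.068485.
Adjusted center: (0.15190 + z²/(2n))/1.068485 = 0.17421.
Radicand: p̂(1−p̂)/n + z²/(4n²) = 0.001630703 + 0.000216723 = 0.001847426.
Half-width = 2.326·√0.001847426/1.068485 = 0.09357.
Interval: 0.17421 ± 0.09357 → (0.0806, 0.2678).

(0.0806, 0.2678)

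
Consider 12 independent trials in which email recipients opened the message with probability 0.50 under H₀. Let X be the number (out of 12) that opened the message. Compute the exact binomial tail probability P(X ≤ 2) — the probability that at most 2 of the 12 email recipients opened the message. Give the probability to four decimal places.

X ~ Binomial(n=12, p=0.50).
P(X ≤ 2) = C(12,0)·0.50^0·0.50^12 + C(12,1)·0.50^1·0.50^11 + C(12,2)·0.50^2·0.50^10.
= 0.000244 + 0.002930 + 0.016113 = 0.0193.

P = 0.0193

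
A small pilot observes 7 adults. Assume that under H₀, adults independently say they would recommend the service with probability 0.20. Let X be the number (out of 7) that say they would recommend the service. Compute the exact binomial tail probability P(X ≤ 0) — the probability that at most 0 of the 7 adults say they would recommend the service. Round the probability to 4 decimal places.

P = 0.2097

X is binomial with n = 7 and p = 0.20.
P(X ≤ 0) = C(7,0)·0.20^0·0.80^7.
= 0.209715 = 0.2097.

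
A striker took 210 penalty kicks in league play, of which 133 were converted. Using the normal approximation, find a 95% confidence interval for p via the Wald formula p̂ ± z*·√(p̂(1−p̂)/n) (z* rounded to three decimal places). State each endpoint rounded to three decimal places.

(0.568, 0.699)

p̂ = 133/210 = 0.63333.
Standard error of p̂: √(0.232222/210) = √0.001105820 = 0.033254.
z* = 1.960 at the 95% level.
Margin of error: 1.960 × 0.033254 = 0.06518.
CI: 0.63333 ± 0.06518 = (0.568, 0.699).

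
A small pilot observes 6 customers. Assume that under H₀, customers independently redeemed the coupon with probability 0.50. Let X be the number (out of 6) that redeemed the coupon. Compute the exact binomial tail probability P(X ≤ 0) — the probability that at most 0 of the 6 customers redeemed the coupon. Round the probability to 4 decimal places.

X ~ Binomial(n=6, p=0.50).
P(X ≤ 0) = C(6,0)·0.50^0·0.50^6.
= 0.015625 = 0.0156.

P = 0.0156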